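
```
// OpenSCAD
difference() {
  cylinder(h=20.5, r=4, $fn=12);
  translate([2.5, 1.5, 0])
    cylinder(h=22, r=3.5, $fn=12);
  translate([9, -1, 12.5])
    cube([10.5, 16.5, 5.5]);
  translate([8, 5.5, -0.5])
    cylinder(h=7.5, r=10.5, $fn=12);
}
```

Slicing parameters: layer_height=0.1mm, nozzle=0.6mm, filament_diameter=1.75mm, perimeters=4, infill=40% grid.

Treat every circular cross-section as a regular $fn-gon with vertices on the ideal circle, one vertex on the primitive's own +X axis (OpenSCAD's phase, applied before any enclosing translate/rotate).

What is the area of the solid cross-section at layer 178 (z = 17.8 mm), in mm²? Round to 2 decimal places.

At z = 17.8 mm: the r=4 cylinder gives a regular 12-gon of circumradius 4 (constant along its height) (area = (12/2)·4.000²·sin(360°/12) = 48.00 mm²); the cylinder at (2.5, 1.5): section is a regular 12-gon, circumradius r=3.5 (area = (12/2)·3.500²·sin(360°/12) = 36.75 mm²); the cube at (9, -1) is present — its section is the full 10.5×16.5 rectangle (area 173.25 mm²); the cylinder at (8, 5.5) is absent (z outside [-0.5, 7]); Subtracting the remaining from the first: starting from the r=4 cylinder (48.00 mm²), the r=3.5 cylinder at (2.5, 1.5) partially overlaps it — only the 21.23 mm² overlap (of its 36.75 mm²) is removed, clipping the outline; the 10.5×16.5 cube at (9, -1) misses the remaining region (no effect) — area = 26.77 mm². Overall, the cross-section is a single solid region. Net area = 26.77 mm².

26.77 mm²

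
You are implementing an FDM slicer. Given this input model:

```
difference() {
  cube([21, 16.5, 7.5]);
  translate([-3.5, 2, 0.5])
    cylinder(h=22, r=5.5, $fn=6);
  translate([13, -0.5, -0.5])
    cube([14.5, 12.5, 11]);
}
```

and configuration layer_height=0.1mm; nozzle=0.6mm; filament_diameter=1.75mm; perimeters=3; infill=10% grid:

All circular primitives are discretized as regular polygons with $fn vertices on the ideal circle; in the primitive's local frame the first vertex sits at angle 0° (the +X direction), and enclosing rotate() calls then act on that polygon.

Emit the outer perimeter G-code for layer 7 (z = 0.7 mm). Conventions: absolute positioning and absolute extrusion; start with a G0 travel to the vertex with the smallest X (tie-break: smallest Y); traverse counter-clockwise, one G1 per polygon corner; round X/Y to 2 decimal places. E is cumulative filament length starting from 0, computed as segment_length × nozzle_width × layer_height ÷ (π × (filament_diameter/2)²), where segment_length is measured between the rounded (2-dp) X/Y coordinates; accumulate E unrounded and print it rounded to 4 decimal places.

G0 X0.00 Y5.46 Z0.70
G1 X2.00 Y2.00 E0.0997
G1 X0.85 Y0.00 E0.1572
G1 X13.00 Y0.00 E0.4603
G1 X13.00 Y12.00 E0.7597
G1 X21.00 Y12.00 E0.9592
G1 X21.00 Y16.50 E1.0715
G1 X0.00 Y16.50 E1.5953
G1 X0.00 Y5.46 E1.8707

At z = 0.7 mm: the 21×16.5 cube contributes its full rectangle; the r=5.5 cylinder at (-3.5, 2) gives a regular 6-gon of circumradius 5.5 (constant along its height); the cube at (13, -0.5) (footprint 14.5×12.5) is included at this height; Subtracting the remaining from the first: starting from the 21×16.5 cube, the r=5.5 cylinder at (-3.5, 2) partially overlaps it — only the 6.31 mm² overlap (of its 78.59 mm²) is removed, clipping the outline; the 14.5×12.5 cube at (13, -0.5) partially overlaps it — only the 96.00 mm² overlap (of its 181.25 mm²) is removed, clipping the outline — 1 connected region. The outline is a single polygon with 8 vertices. Extrusion per mm of travel: 0.6 × 0.1 / (π × 0.875²) = 0.024945. Accumulating E over each segment gives final E = 1.8707.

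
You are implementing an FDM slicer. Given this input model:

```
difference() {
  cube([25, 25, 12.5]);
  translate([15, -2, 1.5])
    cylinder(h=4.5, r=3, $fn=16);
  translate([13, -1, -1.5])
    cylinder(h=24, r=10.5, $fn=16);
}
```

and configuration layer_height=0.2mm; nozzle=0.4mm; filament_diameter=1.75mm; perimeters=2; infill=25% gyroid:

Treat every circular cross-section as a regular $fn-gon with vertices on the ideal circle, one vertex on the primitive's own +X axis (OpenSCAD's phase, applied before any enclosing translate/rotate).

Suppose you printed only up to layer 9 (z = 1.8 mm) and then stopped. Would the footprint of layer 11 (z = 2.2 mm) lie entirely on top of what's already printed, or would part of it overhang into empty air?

Compare the two slices. At z = 1.8: the cube (footprint 25×25) is included at this height (area 625.00 mm²); the r=3 cylinder at (15, -2) gives a regular 16-gon of circumradius 3 (constant along its height) (area = (16/2)·3.000²·sin(360°/16) = 27.55 mm²); the r=10.5 cylinder at (13, -1) gives a regular 16-gon of circumradius 10.5 (constant along its height) (area = (16/2)·10.500²·sin(360°/16) = 337.53 mm²); Taking the first minus the rest: starting from the 25×25 cube (625.00 mm²), the r=3 cylinder at (15, -2) partially overlaps it — only the 2.91 mm² overlap (of its 27.55 mm²) is removed, clipping the outline; the r=10.5 cylinder at (13, -1) partially overlaps it — only the 145.05 mm² overlap (of its 337.53 mm²) is removed, clipping the outline — area = 477.04 mm². At z = 2.2: the cube is present — its section is the full 25×25 rectangle (area 625.00 mm²); the r=3 cylinder at (15, -2) gives a regular 16-gon of circumradius 3 (constant along its height) (area = (16/2)·3.000²·sin(360°/16) = 27.55 mm²); the r=10.5 cylinder at (13, -1) contributes a regular 16-gon of circumradius 10.5 (area = (16/2)·10.500²·sin(360°/16) = 337.53 mm²); Subtracting the remaining from the first: starting from the 25×25 cube (625.00 mm²), the r=3 cylinder at (15, -2) partially overlaps it — only the 2.91 mm² overlap (of its 27.55 mm²) is removed, clipping the outline; the r=10.5 cylinder at (13, -1) partially overlaps it — only the 145.05 mm² overlap (of its 337.53 mm²) is removed, clipping the outline — area = 477.04 mm². Checking containment: the cross-section at z = 2.2 is a subset of the cross-section at z = 1.8.

entirely on top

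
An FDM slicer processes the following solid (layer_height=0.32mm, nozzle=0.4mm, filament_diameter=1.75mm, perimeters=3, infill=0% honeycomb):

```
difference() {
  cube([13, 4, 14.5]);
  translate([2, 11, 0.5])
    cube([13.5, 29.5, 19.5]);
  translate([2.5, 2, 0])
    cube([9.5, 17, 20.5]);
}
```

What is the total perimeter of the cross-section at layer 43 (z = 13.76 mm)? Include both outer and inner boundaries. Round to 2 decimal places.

38.00 mm

At z = 13.76 mm: the 13×4 cube contributes its full rectangle (perimeter 34.00 mm); the cube at (2, 11) (footprint 13.5×29.5) is included at this height (perimeter 86.00 mm); the 9.5×17 cube at (2.5, 2) contributes its full rectangle (perimeter 53.00 mm); Subtracting the remaining from the first: starting from the 13×4 cube, the 13.5×29.5 cube at (2, 11) misses the remaining region (no effect); the 9.5×17 cube at (2.5, 2) partially overlaps it — only the 19.00 mm² overlap (of its 161.50 mm²) is removed, clipping the outline — boundary = 38.00 mm. Overall, the cross-section is a single solid region. Total boundary length (outer) = 38.00 mm.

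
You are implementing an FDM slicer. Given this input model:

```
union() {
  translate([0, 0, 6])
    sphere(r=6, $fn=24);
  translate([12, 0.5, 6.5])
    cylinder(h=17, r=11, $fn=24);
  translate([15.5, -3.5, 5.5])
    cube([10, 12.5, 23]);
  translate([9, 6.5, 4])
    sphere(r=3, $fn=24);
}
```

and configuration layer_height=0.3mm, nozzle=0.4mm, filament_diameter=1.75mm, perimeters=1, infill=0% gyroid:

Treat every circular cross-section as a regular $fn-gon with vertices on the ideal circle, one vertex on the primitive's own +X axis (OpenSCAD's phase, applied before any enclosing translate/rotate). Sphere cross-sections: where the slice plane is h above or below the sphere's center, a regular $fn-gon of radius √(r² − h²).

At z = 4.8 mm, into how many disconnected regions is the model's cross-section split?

2

At z = 4.8 mm: the sphere: section is a regular 24-gon, circumradius = √(r²−h²) = √(6²−1.2²) = 5.879; the cylinder at (12, 0.5) is not intersected at this z (z outside [6.5, 23.5]); the cube at (15.5, -3.5) is not intersected at this z (z outside [5.5, 28.5]); the r=3 sphere at (9, 6.5) contributes a regular 24-gon of circumradius √(3²−0.8²) = 2.891; Merging all regions: the 2 present regions are separate (no shared area or edge), so areas and boundary lengths simply add and each stays a separate island — 2 connected regions. The result has 2 disconnected regions.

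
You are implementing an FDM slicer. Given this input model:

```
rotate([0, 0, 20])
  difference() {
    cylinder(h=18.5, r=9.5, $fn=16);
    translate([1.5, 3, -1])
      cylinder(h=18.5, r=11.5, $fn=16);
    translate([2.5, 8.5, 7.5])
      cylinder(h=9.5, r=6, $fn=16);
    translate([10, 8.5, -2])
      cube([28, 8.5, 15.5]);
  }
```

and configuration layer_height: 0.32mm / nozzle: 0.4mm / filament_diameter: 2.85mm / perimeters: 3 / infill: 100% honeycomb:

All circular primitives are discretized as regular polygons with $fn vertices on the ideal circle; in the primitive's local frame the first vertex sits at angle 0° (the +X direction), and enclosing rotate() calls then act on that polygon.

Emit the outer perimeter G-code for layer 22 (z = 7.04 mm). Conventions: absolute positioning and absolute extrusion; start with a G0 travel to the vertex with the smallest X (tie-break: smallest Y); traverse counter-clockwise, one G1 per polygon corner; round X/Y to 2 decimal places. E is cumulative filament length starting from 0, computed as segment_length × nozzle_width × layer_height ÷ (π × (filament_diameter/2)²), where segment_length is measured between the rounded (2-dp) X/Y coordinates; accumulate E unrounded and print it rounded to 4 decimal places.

At z = 7.04 mm: the r=9.5 cylinder gives a regular 16-gon of circumradius 9.5 (constant along its height); the cylinder at (1.5, 3): section is a regular 16-gon, circumradius r=11.5; the cylinder at (2.5, 8.5) is not intersected at this z (z outside [7.5, 17]); the cube at (10, 8.5) (footprint 28×8.5) is included at this height; Taking the first minus the rest: starting from the r=9.5 cylinder, the r=11.5 cylinder at (1.5, 3) partially overlaps it — only the 258.78 mm² overlap (of its 404.88 mm²) is removed, clipping the outline; the 28×8.5 cube at (10, 8.5) misses the remaining region (no effect) — 1 connected region; (rotated 20° about Z; rotation is an isometry so areas/perimeters/island counts are preserved). The outline is a single polygon with 12 vertices. Extrusion per mm of travel: 0.4 × 0.32 / (π × 1.425²) = 0.020065. Accumulating E over each segment gives final E = 0.7911.

G0 X-8.96 Y-3.00 Z7.04
G1 X-8.93 Y-3.25 E0.0051
G1 X-7.00 Y-6.42 E0.0795
G1 X-4.01 Y-8.61 E0.1539
G1 X-0.41 Y-9.49 E0.2282
G1 X3.25 Y-8.93 E0.3025
G1 X6.42 Y-7.00 E0.3770
G1 X7.48 Y-5.55 E0.4130
G1 X4.32 Y-7.47 E0.4872
G1 X-0.12 Y-8.16 E0.5774
G1 X-4.48 Y-7.09 E0.6675
G1 X-8.10 Y-4.44 E0.7575
G1 X-8.96 Y-3.00 E0.7911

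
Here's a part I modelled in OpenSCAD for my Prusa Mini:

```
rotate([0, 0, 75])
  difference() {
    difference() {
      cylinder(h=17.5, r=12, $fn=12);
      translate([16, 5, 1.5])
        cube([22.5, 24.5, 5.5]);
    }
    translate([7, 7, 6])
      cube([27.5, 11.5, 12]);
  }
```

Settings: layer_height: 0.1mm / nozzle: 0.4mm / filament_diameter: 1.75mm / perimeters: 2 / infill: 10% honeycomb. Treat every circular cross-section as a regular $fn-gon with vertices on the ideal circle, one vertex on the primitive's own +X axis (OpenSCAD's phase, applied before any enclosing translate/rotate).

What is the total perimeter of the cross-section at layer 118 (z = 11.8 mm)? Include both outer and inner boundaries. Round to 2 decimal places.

At z = 11.8 mm: the cylinder: section is a regular 12-gon, circumradius r=12 (perimeter = 2·12·12.000·sin(180°/12) = 74.54 mm); the cube at (16, 5) is absent (z outside [1.5, 7]); Subtracting the remaining from the first: none of the subtracted shapes is present at this height, so the r=12 cylinder is unchanged — boundary = 74.54 mm; the cube at (7, 7) (footprint 27.5×11.5) is included at this height (perimeter 78.00 mm); After the difference (first − rest): starting from the result so far, the 27.5×11.5 cube at (7, 7) partially overlaps it — only the 2.86 mm² overlap (of its 316.25 mm²) is removed, clipping the outline — boundary = 75.94 mm; (rotated 75° about Z; rotation is an isometry so areas/perimeters/island counts are preserved). Overall, the cross-section is a single solid region. Total boundary length (outer) = 75.94 mm.

75.94 mm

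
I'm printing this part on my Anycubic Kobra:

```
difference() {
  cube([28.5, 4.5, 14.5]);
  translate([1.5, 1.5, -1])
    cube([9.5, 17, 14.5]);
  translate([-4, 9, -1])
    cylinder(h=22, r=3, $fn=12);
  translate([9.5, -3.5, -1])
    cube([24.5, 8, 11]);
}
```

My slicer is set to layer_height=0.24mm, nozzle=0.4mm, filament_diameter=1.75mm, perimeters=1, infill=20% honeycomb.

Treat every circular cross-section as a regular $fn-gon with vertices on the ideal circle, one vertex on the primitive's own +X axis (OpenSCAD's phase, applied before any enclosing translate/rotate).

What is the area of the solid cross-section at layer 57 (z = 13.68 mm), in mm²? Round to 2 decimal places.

At z = 13.68 mm: the cube (footprint 28.5×4.5) is included at this height (area 128.25 mm²); the cube at (1.5, 1.5) does not reach this height (z outside [-1, 13.5]); the r=3 cylinder at (-4, 9) contributes a regular 12-gon of circumradius 3 (area = (12/2)·3.000²·sin(360°/12) = 27.00 mm²); the cube at (9.5, -3.5) is absent (z outside [-1, 10]); Taking the first minus the rest: starting from the 28.5×4.5 cube (128.25 mm²), the r=3 cylinder at (-4, 9) misses the remaining region (no effect) — area = 128.25 mm². Overall, the cross-section is a single solid region. Net area = 128.25 mm².

128.25 mm²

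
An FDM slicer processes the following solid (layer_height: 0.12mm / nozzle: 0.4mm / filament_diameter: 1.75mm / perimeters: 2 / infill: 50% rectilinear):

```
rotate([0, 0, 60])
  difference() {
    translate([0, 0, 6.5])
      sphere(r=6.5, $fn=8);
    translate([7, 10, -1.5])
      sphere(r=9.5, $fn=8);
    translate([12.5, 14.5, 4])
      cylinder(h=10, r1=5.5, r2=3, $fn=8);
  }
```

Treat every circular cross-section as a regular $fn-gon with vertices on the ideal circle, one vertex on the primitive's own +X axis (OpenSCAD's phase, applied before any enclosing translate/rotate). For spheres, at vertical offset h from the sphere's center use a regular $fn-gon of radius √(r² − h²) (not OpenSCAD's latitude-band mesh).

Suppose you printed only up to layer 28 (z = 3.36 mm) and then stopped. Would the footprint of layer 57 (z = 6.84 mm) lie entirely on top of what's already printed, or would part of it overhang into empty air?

Compare the two slices. At z = 3.36: the r=6.5 sphere contributes a regular 8-gon of circumradius √(6.5²−3.14²) = 5.691 (area = (8/2)·5.691²·sin(360°/8) = 91.61 mm²); the r=9.5 sphere at (7, 10) contributes a regular 8-gon of circumradius √(9.5²−4.86²) = 8.163 (area = (8/2)·8.163²·sin(360°/8) = 188.46 mm²); the cone at (12.5, 14.5) is absent (z outside [4, 14]); Taking the first minus the rest: starting from the r=6.5 sphere (91.61 mm²), the r=9.5 sphere at (7, 10) partially overlaps it — only the 3.12 mm² overlap (of its 188.46 mm²) is removed, clipping the outline — area = 88.49 mm²; (rotated 60° about Z; rotation is an isometry so areas/perimeters/island counts are preserved). At z = 6.84: the r=6.5 sphere contributes a regular 8-gon of circumradius √(6.5²−0.34²) = 6.491 (area = (8/2)·6.491²·sin(360°/8) = 119.17 mm²); the r=9.5 sphere at (7, 10) contributes a regular 8-gon of circumradius √(9.5²−8.34²) = 4.549 (area = (8/2)·4.549²·sin(360°/8) = 58.53 mm²); the cone at (12.5, 14.5) contributes a regular 8-gon of circumradius 4.790 (interpolated between r1=5.5 and r2=3 at t=0.284) (area = (8/2)·4.790²·sin(360°/8) = 64.90 mm²); Subtracting the remaining from the first: starting from the r=6.5 sphere (119.17 mm²), the r=9.5 sphere at (7, 10) misses the remaining region (no effect); the cone at (12.5, 14.5) misses the remaining region (no effect) — area = 119.17 mm²; (rotated 60° about Z; rotation is an isometry so areas/perimeters/island counts are preserved). Checking containment: at z = 6.84 the cross-section extends beyond the z = 3.36 cross-section by about 30.68 mm².

part overhangs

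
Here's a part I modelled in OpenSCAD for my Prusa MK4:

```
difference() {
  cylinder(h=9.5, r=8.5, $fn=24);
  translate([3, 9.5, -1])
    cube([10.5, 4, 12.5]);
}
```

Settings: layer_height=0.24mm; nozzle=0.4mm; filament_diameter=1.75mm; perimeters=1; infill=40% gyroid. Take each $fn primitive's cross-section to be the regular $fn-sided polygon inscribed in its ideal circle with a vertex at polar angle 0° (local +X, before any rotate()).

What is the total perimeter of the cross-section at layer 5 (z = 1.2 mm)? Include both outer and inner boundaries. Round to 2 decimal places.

53.25 mm

At z = 1.2 mm: the cylinder: section is a regular 24-gon, circumradius r=8.5 (perimeter = 2·24·8.500·sin(180°/24) = 53.25 mm); the cube at (3, 9.5) (footprint 10.5×4) is included at this height (perimeter 29.00 mm); After the difference (first − rest): starting from the r=8.5 cylinder, the 10.5×4 cube at (3, 9.5) misses the remaining region (no effect) — boundary = 53.25 mm. Overall, the cross-section is a single solid region. Total boundary length (outer) = 53.25 mm.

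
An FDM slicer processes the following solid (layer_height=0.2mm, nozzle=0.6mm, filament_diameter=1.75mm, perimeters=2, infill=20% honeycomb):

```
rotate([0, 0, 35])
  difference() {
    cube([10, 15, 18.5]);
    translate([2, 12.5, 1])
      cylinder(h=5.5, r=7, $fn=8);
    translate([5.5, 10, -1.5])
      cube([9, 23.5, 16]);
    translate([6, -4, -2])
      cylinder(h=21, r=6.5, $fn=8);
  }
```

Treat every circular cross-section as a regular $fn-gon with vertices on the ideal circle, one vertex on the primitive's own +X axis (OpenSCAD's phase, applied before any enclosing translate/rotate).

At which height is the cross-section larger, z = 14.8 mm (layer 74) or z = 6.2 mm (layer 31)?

layer 74 (z = 14.8 mm)

Layer 74 (z = 14.8): the 10×15 cube contributes its full rectangle (area 150.00 mm²); the cylinder at (2, 12.5) does not reach this height (z outside [1, 6.5]); the cube at (5.5, 10) is not intersected at this z (z outside [-1.5, 14.5]); the r=6.5 cylinder at (6, -4) gives a regular 8-gon of circumradius 6.5 (constant along its height) (area = (8/2)·6.500²·sin(360°/8) = 119.50 mm²); After the difference (first − rest): starting from the 10×15 cube (150.00 mm²), the r=6.5 cylinder at (6, -4) partially overlaps it — only the 13.88 mm² overlap (of its 119.50 mm²) is removed, clipping the outline — area = 136.12 mm²; (whole slice rotated 35° about Z — lengths, areas and connectivity unchanged). So its area = 136.12 mm². Layer 31 (z = 6.2): the cube is present — its section is the full 10×15 rectangle (area 150.00 mm²); the r=7 cylinder at (2, 12.5) contributes a regular 8-gon of circumradius 7 (area = (8/2)·7.000²·sin(360°/8) = 138.59 mm²); the cube at (5.5, 10) (footprint 9×23.5) is included at this height (area 211.50 mm²); the cylinder at (6, -4): section is a regular 8-gon, circumradius r=6.5 (area = (8/2)·6.500²·sin(360°/8) = 119.50 mm²); Subtracting the remaining from the first: starting from the 10×15 cube (150.00 mm²), the r=7 cylinder at (2, 12.5) partially overlaps it — only the 69.03 mm² overlap (of its 138.59 mm²) is removed, clipping the outline; the 9×23.5 cube at (5.5, 10) partially overlaps it — only the 7.59 mm² overlap (of its 211.50 mm²) is removed, clipping the outline; the r=6.5 cylinder at (6, -4) partially overlaps it — only the 13.88 mm² overlap (of its 119.50 mm²) is removed, clipping the outline — area = 59.51 mm²; (whole slice rotated 35° about Z — lengths, areas and connectivity unchanged). So its area = 59.51 mm². Layer 74 is larger (136.12 vs 59.51 mm²).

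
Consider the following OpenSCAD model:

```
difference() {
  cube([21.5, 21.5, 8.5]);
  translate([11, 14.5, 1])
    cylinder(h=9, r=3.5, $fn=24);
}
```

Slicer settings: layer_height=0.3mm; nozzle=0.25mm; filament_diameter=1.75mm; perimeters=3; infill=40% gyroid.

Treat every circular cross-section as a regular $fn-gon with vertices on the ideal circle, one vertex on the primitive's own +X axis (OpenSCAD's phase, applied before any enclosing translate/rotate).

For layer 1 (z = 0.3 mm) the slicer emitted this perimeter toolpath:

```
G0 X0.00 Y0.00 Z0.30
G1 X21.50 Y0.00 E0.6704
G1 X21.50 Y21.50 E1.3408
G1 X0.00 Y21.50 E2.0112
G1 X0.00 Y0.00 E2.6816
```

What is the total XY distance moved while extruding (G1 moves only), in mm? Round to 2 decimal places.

Sum the Euclidean lengths of each G1 segment: total = 86.00 mm.

86.00 mm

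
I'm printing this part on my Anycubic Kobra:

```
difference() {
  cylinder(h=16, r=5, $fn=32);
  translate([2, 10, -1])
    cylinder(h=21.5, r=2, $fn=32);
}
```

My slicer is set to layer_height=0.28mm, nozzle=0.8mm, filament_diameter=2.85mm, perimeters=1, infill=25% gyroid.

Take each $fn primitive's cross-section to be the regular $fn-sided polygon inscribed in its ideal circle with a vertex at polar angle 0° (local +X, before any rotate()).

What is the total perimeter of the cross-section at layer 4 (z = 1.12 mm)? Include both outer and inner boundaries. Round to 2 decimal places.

31.37 mm

At z = 1.12 mm: the cylinder: section is a regular 32-gon, circumradius r=5 (perimeter = 2·32·5.000·sin(180°/32) = 31.37 mm); the cylinder at (2, 10): section is a regular 32-gon, circumradius r=2 (perimeter = 2·32·2.000·sin(180°/32) = 12.55 mm); After the difference (first − rest): starting from the r=5 cylinder, the r=2 cylinder at (2, 10) misses the remaining region (no effect) — boundary = 31.37 mm. Overall, the cross-section is a single solid region. Total boundary length (outer) = 31.37 mm.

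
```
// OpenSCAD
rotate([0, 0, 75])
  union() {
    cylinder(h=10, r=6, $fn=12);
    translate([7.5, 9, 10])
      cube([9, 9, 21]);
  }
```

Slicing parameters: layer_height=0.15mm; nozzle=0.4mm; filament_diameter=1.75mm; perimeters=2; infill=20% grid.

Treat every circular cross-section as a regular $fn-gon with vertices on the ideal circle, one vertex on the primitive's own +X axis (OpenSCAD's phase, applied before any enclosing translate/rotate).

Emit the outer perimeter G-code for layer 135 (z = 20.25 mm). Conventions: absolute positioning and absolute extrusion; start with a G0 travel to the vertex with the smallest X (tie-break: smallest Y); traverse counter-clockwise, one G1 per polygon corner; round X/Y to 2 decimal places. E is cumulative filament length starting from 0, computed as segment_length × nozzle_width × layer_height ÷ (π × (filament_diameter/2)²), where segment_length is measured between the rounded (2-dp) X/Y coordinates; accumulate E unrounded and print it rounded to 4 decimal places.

At z = 20.25 mm: the cylinder does not reach this height (z outside [0, 10]); the cube at (7.5, 9) (footprint 9×9) is included at this height; Taking the union: only the 9×9 cube at (7.5, 9) is present, so the union is just that shape — 1 connected region; (rotated 75° about Z; rotation is an isometry so areas/perimeters/island counts are preserved). The outline is a single polygon with 4 vertices. Extrusion per mm of travel: 0.4 × 0.15 / (π × 0.875²) = 0.024945. Accumulating E over each segment gives final E = 0.8987.

G0 X-15.45 Y11.90 Z20.25
G1 X-6.75 Y9.57 E0.2247
G1 X-4.42 Y18.27 E0.4493
G1 X-13.12 Y20.60 E0.6740
G1 X-15.45 Y11.90 E0.8987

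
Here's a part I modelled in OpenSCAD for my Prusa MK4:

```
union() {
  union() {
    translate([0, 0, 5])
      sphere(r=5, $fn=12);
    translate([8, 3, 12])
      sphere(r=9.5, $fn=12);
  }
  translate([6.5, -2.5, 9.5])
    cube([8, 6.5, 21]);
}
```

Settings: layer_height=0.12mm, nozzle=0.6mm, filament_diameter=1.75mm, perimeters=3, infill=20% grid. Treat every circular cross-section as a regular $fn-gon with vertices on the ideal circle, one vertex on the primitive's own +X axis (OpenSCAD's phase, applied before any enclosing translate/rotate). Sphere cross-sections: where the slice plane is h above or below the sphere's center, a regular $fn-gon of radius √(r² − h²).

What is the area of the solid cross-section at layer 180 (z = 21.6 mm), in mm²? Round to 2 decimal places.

At z = 21.6 mm: the sphere is absent (|z−center|=16.600 > r=5); the sphere at (8, 3) is absent (|z−center|=9.600 > r=9.5); Combining (union): nothing is present at this height; the cube at (6.5, -2.5) (footprint 8×6.5) is included at this height (area 52.00 mm²); Taking the union: only the 8×6.5 cube at (6.5, -2.5) is present, so the union is just that shape — area = 52.00 mm². Overall, the cross-section is a single solid region. Net area = 52.00 mm².

52.00 mm²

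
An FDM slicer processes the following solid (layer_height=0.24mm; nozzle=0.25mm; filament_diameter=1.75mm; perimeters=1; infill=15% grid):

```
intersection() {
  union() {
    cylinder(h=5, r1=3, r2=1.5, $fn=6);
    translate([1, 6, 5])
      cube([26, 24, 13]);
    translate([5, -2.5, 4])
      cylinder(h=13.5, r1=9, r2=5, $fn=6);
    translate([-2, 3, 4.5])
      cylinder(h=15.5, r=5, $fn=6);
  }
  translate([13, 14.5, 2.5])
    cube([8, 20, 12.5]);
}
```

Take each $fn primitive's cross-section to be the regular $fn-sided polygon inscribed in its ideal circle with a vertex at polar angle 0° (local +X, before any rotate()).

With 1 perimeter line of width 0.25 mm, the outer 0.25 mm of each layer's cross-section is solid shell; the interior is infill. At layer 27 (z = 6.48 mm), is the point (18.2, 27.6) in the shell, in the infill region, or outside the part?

infill

At z = 6.48 mm: the cone does not reach this height (z outside [0, 5]); the 26×24 cube at (1, 6) contributes its full rectangle; the cone at (5, -2.5): at t=0.184 of its height the radius interpolates to r₁+(r₂−r₁)t = 8.265, giving a regular 6-gon of that circumradius; the cylinder at (-2, 3): section is a regular 6-gon, circumradius r=5; Merging all regions: the regions partially overlap (shared area 16.98 mm²), so overlapping operands fuse into one piece — 1 connected region; the cube at (13, 14.5) (footprint 8×20) is included at this height; Taking the intersection: the 8×20 cube at (13, 14.5) partially overlaps that combined region; clipping to the common part keeps 124.00 mm² — 1 connected region. Overall, the cross-section is a single solid region. The nearest boundary edge runs (13.00, 30.00)→(21.00, 30.00); distance from the point to it = 2.40 mm. The point is inside the cross-section and 2.40 mm from the nearest boundary — more than the 0.25 mm shell width (1 × 0.25), so it's in the infill interior.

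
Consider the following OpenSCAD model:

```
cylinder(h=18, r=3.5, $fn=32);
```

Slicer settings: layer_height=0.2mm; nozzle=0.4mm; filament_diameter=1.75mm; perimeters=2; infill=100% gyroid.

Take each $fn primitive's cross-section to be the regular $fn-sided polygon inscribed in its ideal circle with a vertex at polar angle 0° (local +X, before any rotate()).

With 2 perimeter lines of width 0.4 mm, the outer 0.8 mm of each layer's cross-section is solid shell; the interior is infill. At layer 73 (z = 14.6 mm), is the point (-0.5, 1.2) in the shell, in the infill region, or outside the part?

infill

At z = 14.6 mm: the r=3.5 cylinder gives a regular 32-gon of circumradius 3.5 (constant along its height). Overall, the cross-section is a single solid region. The nearest boundary edge runs (-1.34, 3.23)→(-1.94, 2.91); distance from the point to it = 2.19 mm. The point is inside the cross-section and 2.19 mm from the nearest boundary — more than the 0.8 mm shell width (2 × 0.4), so it's in the infill interior.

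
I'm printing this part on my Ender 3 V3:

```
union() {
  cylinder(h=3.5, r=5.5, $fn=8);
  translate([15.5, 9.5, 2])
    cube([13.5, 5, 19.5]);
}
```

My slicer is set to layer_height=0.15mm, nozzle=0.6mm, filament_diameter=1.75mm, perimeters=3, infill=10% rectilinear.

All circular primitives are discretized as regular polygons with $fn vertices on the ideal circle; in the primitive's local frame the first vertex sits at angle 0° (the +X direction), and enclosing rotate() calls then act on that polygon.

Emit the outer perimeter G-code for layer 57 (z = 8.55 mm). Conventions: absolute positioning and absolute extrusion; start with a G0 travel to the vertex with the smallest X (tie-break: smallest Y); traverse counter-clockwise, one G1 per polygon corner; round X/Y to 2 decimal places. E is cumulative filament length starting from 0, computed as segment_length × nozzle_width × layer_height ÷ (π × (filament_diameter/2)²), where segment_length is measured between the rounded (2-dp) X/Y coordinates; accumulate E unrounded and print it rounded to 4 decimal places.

G0 X15.50 Y9.50 Z8.55
G1 X29.00 Y9.50 E0.5051
G1 X29.00 Y14.50 E0.6922
G1 X15.50 Y14.50 E1.1974
G1 X15.50 Y9.50 E1.3845

At z = 8.55 mm: the cylinder is not intersected at this z (z outside [0, 3.5]); the cube at (15.5, 9.5) is present — its section is the full 13.5×5 rectangle; Combining (union): only the 13.5×5 cube at (15.5, 9.5) is present, so the union is just that shape — 1 connected region. The outline is a single polygon with 4 vertices. Extrusion per mm of travel: 0.6 × 0.15 / (π × 0.875²) = 0.037418. Accumulating E over each segment gives final E = 1.3845.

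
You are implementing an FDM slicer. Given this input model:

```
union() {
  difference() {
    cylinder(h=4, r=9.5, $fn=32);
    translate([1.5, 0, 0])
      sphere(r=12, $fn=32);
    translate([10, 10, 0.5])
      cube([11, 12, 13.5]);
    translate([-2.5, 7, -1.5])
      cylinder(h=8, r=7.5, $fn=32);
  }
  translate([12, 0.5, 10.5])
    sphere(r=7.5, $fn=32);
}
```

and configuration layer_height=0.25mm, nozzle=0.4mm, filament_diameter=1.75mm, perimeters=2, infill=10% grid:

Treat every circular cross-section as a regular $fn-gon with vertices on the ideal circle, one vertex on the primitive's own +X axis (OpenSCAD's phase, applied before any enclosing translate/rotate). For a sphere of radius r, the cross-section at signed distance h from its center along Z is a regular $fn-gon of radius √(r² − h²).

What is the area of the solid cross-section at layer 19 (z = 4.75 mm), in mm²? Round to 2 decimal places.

At z = 4.75 mm: the cylinder is absent (z outside [0, 4]); the r=12 sphere at (1.5, 0) contributes a regular 32-gon of circumradius √(12²−4.75²) = 11.020 (area = (32/2)·11.020²·sin(360°/32) = 379.06 mm²); the 11×12 cube at (10, 10) contributes its full rectangle (area 132.00 mm²); the r=7.5 cylinder at (-2.5, 7) gives a regular 32-gon of circumradius 7.5 (constant along its height) (area = (32/2)·7.500²·sin(360°/32) = 175.58 mm²); After the difference (first − rest): the first operand is absent here, so nothing remains; the r=7.5 sphere at (12, 0.5) slices to a regular 32-gon of circumradius 4.815 (√(r²−h²) with h=5.75 from center) (area = (32/2)·4.815²·sin(360°/32) = 72.38 mm²); Taking the union: only the r=7.5 sphere at (12, 0.5) is present, so the union is just that shape — area = 72.38 mm². Overall, the cross-section is a single solid region. Net area = 72.38 mm².

72.38 mm²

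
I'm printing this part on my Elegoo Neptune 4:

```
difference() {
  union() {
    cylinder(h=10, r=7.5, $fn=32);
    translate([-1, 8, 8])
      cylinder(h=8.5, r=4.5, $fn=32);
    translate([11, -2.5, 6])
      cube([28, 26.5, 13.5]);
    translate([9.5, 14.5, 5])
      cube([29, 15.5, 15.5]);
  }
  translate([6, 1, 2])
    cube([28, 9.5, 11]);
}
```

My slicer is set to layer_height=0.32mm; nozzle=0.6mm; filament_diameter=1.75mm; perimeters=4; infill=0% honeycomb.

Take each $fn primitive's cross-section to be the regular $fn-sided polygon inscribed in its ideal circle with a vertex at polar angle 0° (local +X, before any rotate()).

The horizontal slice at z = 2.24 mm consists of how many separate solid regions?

1

At z = 2.24 mm: the cylinder: section is a regular 32-gon, circumradius r=7.5; the cylinder at (-1, 8) is absent (z outside [8, 16.5]); the cube at (11, -2.5) is absent (z outside [6, 19.5]); the cube at (9.5, 14.5) does not reach this height (z outside [5, 20.5]); Combining (union): only the r=7.5 cylinder is present, so the union is just that shape — 1 connected region; the cube at (6, 1) (footprint 28×9.5) is included at this height; After the difference (first − rest): starting from that combined region, the 28×9.5 cube at (6, 1) partially overlaps it — only the 3.04 mm² overlap (of its 266.00 mm²) is removed, clipping the outline — 1 connected region. The result has 1 disconnected region.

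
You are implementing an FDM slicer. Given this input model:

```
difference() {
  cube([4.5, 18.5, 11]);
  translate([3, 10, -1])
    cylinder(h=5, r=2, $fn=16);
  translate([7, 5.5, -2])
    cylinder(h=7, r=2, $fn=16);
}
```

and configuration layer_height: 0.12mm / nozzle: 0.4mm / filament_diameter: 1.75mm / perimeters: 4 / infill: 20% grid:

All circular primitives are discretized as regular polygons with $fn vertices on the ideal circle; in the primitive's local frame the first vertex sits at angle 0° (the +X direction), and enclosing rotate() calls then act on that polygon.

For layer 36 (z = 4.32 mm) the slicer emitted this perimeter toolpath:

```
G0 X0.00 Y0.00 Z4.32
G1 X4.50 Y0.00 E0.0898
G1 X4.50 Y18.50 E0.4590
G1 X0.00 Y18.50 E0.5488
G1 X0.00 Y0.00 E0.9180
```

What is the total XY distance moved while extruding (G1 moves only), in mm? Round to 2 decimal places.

46.00 mm

Sum the Euclidean lengths of each G1 segment: total = 46.00 mm.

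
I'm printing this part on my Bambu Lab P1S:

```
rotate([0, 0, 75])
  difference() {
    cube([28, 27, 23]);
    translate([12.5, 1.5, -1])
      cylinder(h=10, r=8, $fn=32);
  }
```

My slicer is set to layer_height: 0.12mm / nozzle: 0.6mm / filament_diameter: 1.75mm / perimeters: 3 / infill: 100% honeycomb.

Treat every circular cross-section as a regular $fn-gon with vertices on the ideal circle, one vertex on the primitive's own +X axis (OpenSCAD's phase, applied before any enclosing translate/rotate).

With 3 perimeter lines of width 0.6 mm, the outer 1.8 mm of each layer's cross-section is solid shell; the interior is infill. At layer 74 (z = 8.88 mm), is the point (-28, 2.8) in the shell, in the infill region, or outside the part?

At z = 8.88 mm: the cube (footprint 28×27) is included at this height; the cylinder at (12.5, 1.5): section is a regular 32-gon, circumradius r=8; Taking the first minus the rest: starting from the 28×27 cube, the r=8 cylinder at (12.5, 1.5) partially overlaps it — only the 123.66 mm² overlap (of its 199.77 mm²) is removed, clipping the outline — 1 connected region; (whole slice rotated 75° about Z — lengths, areas and connectivity unchanged). Overall, the cross-section is a single solid region. Undo the 75° rotation: the query point maps to (-4.542, 27.771) in the un-rotated model frame. The nearest boundary edge runs (0.00, 0.00)→(0.00, 27.00); distance from the point to it = 4.61 mm. The point is not inside any of the regions above, so it lies outside the cross-section (4.61 mm from the nearest boundary).

outside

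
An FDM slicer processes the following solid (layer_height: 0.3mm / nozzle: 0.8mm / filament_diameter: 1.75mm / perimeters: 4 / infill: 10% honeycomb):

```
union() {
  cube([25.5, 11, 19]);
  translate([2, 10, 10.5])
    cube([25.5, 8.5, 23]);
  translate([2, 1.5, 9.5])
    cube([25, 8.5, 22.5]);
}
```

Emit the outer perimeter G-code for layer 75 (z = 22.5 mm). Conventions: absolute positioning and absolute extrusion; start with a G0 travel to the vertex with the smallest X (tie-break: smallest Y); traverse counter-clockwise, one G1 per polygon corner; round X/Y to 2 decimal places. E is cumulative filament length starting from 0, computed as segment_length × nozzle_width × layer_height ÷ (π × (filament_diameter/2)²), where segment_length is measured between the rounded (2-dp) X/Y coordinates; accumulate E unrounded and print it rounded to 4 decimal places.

At z = 22.5 mm: the cube does not reach this height (z outside [0, 19]); the cube at (2, 10) is present — its section is the full 25.5×8.5 rectangle; the cube at (2, 1.5) is present — its section is the full 25×8.5 rectangle; Combining (union): the 2 present regions share edge segments without overlapping in area, so areas simply add but the touching pieces fuse into one outline (the shared edge portions become interior and drop out of the boundary) — 1 connected region. The outline is a single polygon with 6 vertices. Extrusion per mm of travel: 0.8 × 0.3 / (π × 0.875²) = 0.099780. Accumulating E over each segment gives final E = 8.4813.

G0 X2.00 Y1.50 Z22.50
G1 X27.00 Y1.50 E2.4945
G1 X27.00 Y10.00 E3.3426
G1 X27.50 Y10.00 E3.3925
G1 X27.50 Y18.50 E4.2407
G1 X2.00 Y18.50 E6.7851
G1 X2.00 Y1.50 E8.4813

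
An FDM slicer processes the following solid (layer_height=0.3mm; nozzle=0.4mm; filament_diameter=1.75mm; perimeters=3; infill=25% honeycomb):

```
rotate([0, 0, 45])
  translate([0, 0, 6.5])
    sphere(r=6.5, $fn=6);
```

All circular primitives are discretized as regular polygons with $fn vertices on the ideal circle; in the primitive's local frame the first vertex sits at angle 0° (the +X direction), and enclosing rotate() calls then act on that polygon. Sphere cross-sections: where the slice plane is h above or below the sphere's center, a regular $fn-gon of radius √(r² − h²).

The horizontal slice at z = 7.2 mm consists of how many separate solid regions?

At z = 7.2 mm: the r=6.5 sphere contributes a regular 6-gon of circumradius √(6.5²−0.7²) = 6.462; (rotated 45° about Z; rotation is an isometry so areas/perimeters/island counts are preserved). The result has 1 disconnected region.

1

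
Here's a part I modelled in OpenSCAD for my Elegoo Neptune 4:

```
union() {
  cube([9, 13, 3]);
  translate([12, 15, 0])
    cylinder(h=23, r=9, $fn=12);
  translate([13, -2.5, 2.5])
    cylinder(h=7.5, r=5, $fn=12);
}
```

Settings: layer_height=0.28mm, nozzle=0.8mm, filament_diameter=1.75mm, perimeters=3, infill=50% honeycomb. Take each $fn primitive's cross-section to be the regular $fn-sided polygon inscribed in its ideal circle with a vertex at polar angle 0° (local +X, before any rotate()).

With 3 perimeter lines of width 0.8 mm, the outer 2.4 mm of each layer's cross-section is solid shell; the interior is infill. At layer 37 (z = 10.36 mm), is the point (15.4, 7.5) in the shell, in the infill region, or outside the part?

shell

At z = 10.36 mm: the cube is not intersected at this z (z outside [0, 3]); the r=9 cylinder at (12, 15) contributes a regular 12-gon of circumradius 9; the cylinder at (13, -2.5) is not intersected at this z (z outside [2.5, 10]); Merging all regions: only the r=9 cylinder at (12, 15) is present, so the union is just that shape — 1 connected region. Overall, the cross-section is a single solid region. The nearest boundary edge runs (12.00, 6.00)→(16.50, 7.21); distance from the point to it = 0.57 mm. The point is inside the cross-section, 0.57 mm from the nearest boundary — within the 2.4 mm shell band (3 × 0.8).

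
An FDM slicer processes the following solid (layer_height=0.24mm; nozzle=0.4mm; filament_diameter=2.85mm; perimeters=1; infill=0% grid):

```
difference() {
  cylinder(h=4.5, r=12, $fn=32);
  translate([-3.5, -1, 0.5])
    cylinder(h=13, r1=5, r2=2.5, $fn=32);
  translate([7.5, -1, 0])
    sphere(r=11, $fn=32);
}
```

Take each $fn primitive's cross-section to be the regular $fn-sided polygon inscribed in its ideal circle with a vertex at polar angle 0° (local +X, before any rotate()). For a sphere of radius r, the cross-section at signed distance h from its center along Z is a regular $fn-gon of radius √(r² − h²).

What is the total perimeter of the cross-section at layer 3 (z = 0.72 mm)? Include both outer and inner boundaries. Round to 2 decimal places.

At z = 0.72 mm: the r=12 cylinder gives a regular 32-gon of circumradius 12 (constant along its height) (perimeter = 2·32·12.000·sin(180°/32) = 75.28 mm); the cone at (-3.5, -1) contributes a regular 32-gon of circumradius 4.958 (interpolated between r1=5 and r2=2.5 at t=0.017) (perimeter = 2·32·4.958·sin(180°/32) = 31.10 mm); the r=11 sphere at (7.5, -1) slices to a regular 32-gon of circumradius 10.976 (√(r²−h²) with h=0.72 from center) (perimeter = 2·32·10.976·sin(180°/32) = 68.86 mm); Subtracting the remaining from the first: starting from the r=12 cylinder, the cone at (-3.5, -1) lies wholly inside it (removes its full 76.72 mm² and its 31.10 mm outline becomes a hole wall); the r=11 sphere at (7.5, -1) partially overlaps it — only the 206.93 mm² overlap (of its 376.08 mm²) is removed, clipping the outline — boundary = 86.68 mm. Overall, the cross-section is a single solid region. Total boundary length (outer) = 86.68 mm.

86.68 mm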